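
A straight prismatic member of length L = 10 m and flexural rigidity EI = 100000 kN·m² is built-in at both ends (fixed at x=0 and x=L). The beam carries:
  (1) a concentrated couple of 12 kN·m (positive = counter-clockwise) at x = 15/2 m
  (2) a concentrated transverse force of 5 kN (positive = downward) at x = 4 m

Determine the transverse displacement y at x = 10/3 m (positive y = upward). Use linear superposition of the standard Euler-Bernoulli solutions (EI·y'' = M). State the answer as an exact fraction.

y(10/3) = -13/40000 m

Load 1 — applied couple M₀=12 kN·m at a=15/2 m (b=L-a=5/2):
  y_1 = (R_Ax³/6 - M_Ax²/2)/EI  [x≤a] with R_A=27/20, M_A=15/4 = ((27/20)·(10/3)³/6 - (15/4)·(10/3)²/2)/100000 = -1/8000 m
Load 2 — point force P=5 kN at a=4 m (b=L-a=6):
  y_2 = -Pb²x²(3aL-(3a+b)x)/(6L³EI)  [x≤a] = -5·6²·(10/3)²·(3·4·10-(3·4+6)·(10/3))/(6·10³·100000) = -1/5000 m
Superposition: y = Σ y_i = -13/40000 m ≈ -0.000325 m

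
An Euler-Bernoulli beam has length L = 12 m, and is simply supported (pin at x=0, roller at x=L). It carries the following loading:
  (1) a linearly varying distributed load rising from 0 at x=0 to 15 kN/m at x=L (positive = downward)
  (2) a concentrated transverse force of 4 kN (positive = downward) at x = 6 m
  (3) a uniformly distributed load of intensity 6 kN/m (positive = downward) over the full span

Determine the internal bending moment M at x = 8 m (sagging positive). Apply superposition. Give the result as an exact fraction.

M(8) = 712/3 kN·m

Load 1 — triangular load w₀=15 kN/m (0→w₀ over full span):
  M_1 = w₀Lx/6 - w₀x³/(6L) = 15·12·8/6 - 15·8³/(6·12) = 400/3 kN·m
Load 2 — point force P=4 kN at a=6 m (b=L-a=6):
  M_2 = Pa(L-x)/L  [x>a] = 4·6·(12-8)/12 = 8 kN·m
Load 3 — uniform load w=6 kN/m over full span:
  M_3 = wx(L-x)/2 = 6·8·(12-8)/2 = 96 kN·m
Superposition: M = Σ M_i = 712/3 kN·m ≈ 237.333333 kN·m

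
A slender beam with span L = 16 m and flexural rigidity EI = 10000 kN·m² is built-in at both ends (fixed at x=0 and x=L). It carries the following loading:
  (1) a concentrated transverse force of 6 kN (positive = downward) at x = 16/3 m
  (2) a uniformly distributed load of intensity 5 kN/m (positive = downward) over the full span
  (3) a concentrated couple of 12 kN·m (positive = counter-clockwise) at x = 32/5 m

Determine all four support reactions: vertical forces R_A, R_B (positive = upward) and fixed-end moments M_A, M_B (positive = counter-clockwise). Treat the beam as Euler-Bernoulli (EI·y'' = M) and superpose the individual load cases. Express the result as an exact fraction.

Load 1 — point force P=6 kN at a=16/3 m (b=L-a=32/3):
  R_A = Pb²(3a+b)/L³ = 6·(32/3)²·(3·(16/3)+(32/3))/16³ = 40/9 kN
  M_A = Pab²/L² = 6·(16/3)·(32/3)²/16² = 128/9 kN·m
  R_B = Pa²(a+3b)/L³ = 6·(16/3)²·((16/3)+3·(32/3))/16³ = 14/9 kN
  M_B = -Pa²b/L² = -6·(16/3)²·(32/3)/16² = -64/9 kN·m
Load 2 — uniform load w=5 kN/m over full span:
  R_A = wL/2 = 5·16/2 = 40 kN
  M_A = wL²/12 = 5·16²/12 = 320/3 kN·m
  R_B = wL/2 = 5·16/2 = 40 kN
  M_B = -wL²/12 = -5·16²/12 = -320/3 kN·m
Load 3 — applied couple M₀=12 kN·m at a=32/5 m (b=L-a=48/5):
  R_A = 6M₀ab/L³ = 6·12·(32/5)·(48/5)/16³ = 27/25 kN
  M_A = M₀b(2a-b)/L² = 12·(48/5)·(2·(32/5)-(48/5))/16² = 36/25 kN·m
  R_B = -6M₀ab/L³ = -6·12·(32/5)·(48/5)/16³ = -27/25 kN
  M_B = M₀a(2b-a)/L² = 12·(32/5)·(2·(48/5)-(32/5))/16² = 96/25 kN·m
Superposition: R_A = 10243/225 kN, M_A = 27524/225 kN·m, R_B = 9107/225 kN, M_B = -24736/225 kN·m

R_A = 10243/225 kN, M_A = 27524/225 kN·m, R_B = 9107/225 kN, M_B = -24736/225 kN·m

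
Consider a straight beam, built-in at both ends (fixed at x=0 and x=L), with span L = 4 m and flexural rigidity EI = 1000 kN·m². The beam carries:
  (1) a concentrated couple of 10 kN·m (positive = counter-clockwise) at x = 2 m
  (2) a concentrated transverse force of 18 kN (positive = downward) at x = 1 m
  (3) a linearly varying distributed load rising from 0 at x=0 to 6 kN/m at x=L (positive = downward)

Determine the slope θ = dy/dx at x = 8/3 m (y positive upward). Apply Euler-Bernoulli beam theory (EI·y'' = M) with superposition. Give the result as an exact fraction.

θ(8/3) = 629/202500 rad

Load 1 — applied couple M₀=10 kN·m at a=2 m (b=L-a=2):
  θ_1 = (R_Ax²/2 - M_Ax - M₀(x-a))/EI  [x>a] with R_A=15/4, M_A=5/2 = ((15/4)·(8/3)²/2 - (5/2)·(8/3) - 10·((8/3)-2))/1000 = 0 rad
Load 2 — point force P=18 kN at a=1 m (b=L-a=3):
  θ_2 = Pa²(L-x)(2bL-(3b+a)(L-x))/(2L³EI)  [x>a] = 18·1²·(4-(8/3))·(2·3·4-(3·3+1)·(4-(8/3)))/(2·4³·1000) = 1/500 rad
Load 3 — triangular load w₀=6 kN/m (0→w₀ over full span):
  θ_3 = -w₀(2x(L-x)(L-2x)(x+2L)+x²(L-x)²)/(120LEI) = -6·(2·(8/3)·(4-(8/3))·(4-2·(8/3))·((8/3)+2·4)+(8/3)²·(4-(8/3))²)/(120·4·1000) = 56/50625 rad
Superposition: θ = Σ θ_i = 629/202500 rad ≈ 0.003106 rad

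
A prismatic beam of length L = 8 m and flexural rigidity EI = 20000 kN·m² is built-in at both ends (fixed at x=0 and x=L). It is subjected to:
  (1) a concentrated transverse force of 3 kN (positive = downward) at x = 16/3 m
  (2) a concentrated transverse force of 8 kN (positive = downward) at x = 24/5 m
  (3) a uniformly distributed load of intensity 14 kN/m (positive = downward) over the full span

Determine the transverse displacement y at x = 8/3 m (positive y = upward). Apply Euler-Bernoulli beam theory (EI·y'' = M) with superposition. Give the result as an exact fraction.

y(8/3) = -383864/56953125 m

Load 1 — point force P=3 kN at a=16/3 m (b=L-a=8/3):
  y_1 = -Pb²x²(3aL-(3a+b)x)/(6L³EI)  [x≤a] = -3·(8/3)²·(8/3)²·(3·(16/3)·8-(3·(16/3)+(8/3))·(8/3))/(6·8³·20000) = -88/455625 m
Load 2 — point force P=8 kN at a=24/5 m (b=L-a=16/5):
  y_2 = -Pb²x²(3aL-(3a+b)x)/(6L³EI)  [x≤a] = -8·(16/5)²·(8/3)²·(3·(24/5)·8-(3·(24/5)+(16/5))·(8/3))/(6·8³·20000) = -4096/6328125 m
Load 3 — uniform load w=14 kN/m over full span:
  y_3 = -wx²(L-x)²/(24EI) = -14·(8/3)²·(8-(8/3))²/(24·20000) = -896/151875 m
Superposition: y = Σ y_i = -383864/56953125 m ≈ -0.006740 m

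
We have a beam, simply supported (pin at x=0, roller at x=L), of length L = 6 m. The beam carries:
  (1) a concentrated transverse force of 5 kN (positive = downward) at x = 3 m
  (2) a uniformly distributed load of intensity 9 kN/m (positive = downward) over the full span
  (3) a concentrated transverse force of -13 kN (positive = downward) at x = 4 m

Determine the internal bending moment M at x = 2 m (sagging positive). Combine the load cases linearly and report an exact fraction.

M(2) = 97/3 kN·m

Load 1 — point force P=5 kN at a=3 m (b=L-a=3):
  M_1 = Pbx/L  [x≤a] = 5·3·2/6 = 5 kN·m
Load 2 — uniform load w=9 kN/m over full span:
  M_2 = wx(L-x)/2 = 9·2·(6-2)/2 = 36 kN·m
Load 3 — point force P=-13 kN at a=4 m (b=L-a=2):
  M_3 = Pbx/L  [x≤a] = (-13)·2·2/6 = -26/3 kN·m
Superposition: M = Σ M_i = 97/3 kN·m ≈ 32.333333 kN·m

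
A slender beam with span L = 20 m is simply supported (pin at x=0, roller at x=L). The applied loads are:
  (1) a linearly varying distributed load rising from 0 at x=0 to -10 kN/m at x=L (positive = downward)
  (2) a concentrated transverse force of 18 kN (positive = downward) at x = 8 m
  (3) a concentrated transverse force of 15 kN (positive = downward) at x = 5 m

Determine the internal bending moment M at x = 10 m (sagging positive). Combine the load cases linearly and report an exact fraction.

Load 1 — triangular load w₀=-10 kN/m (0→w₀ over full span):
  M_1 = w₀Lx/6 - w₀x³/(6L) = (-10)·20·10/6 - (-10)·10³/(6·20) = -250 kN·m
Load 2 — point force P=18 kN at a=8 m (b=L-a=12):
  M_2 = Pa(L-x)/L  [x>a] = 18·8·(20-10)/20 = 72 kN·m
Load 3 — point force P=15 kN at a=5 m (b=L-a=15):
  M_3 = Pa(L-x)/L  [x>a] = 15·5·(20-10)/20 = 75/2 kN·m
Superposition: M = Σ M_i = -281/2 kN·m ≈ -140.500000 kN·m

M(10) = -281/2 kN·m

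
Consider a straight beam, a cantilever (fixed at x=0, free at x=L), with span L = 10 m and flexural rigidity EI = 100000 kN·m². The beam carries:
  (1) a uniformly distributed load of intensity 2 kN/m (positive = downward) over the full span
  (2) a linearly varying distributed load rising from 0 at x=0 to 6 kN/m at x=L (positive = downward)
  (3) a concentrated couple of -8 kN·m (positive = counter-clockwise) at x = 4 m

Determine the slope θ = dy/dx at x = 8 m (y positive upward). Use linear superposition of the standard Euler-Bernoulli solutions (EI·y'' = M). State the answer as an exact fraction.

θ(8) = -518/46875 rad

Load 1 — uniform load w=2 kN/m over full span:
  θ_1 = -wx(x²-3Lx+3L²)/(6EI) = -2·8·(8²-3·10·8+3·10²)/(6·100000) = -31/9375 rad
Load 2 — triangular load w₀=6 kN/m (0→w₀ over full span):
  θ_2 = (w₀Lx²/4-w₀L²x/3-w₀x⁴/(24L))/EI = (6·10·8²/4-6·10²·8/3-6·8⁴/(24·10))/100000 = -116/15625 rad
Load 3 — applied couple M₀=-8 kN·m at a=4 m (b=L-a=6):
  θ_3 = M₀a/EI  [x>a] = (-8)·4/100000 = -1/3125 rad
Superposition: θ = Σ θ_i = -518/46875 rad ≈ -0.011051 rad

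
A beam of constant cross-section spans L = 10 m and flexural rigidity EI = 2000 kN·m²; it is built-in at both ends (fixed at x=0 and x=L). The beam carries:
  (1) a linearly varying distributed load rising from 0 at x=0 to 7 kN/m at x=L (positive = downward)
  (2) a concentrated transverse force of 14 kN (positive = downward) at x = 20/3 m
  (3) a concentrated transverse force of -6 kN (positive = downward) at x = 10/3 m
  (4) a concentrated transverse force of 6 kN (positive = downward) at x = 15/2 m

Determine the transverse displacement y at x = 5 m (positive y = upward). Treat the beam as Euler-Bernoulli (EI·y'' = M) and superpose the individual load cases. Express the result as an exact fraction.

Load 1 — triangular load w₀=7 kN/m (0→w₀ over full span):
  y_1 = -w₀x²(L-x)²(x+2L)/(120LEI) = -7·5²·(10-5)²·(5+2·10)/(120·10·2000) = -35/768 m
Load 2 — point force P=14 kN at a=20/3 m (b=L-a=10/3):
  y_2 = -Pb²x²(3aL-(3a+b)x)/(6L³EI)  [x≤a] = -14·(10/3)²·5²·(3·(20/3)·10-(3·(20/3)+(10/3))·5)/(6·10³·2000) = -35/1296 m
Load 3 — point force P=-6 kN at a=10/3 m (b=L-a=20/3):
  y_3 = -Pa²(L-x)²(3bL-(3b+a)(L-x))/(6L³EI)  [x>a] = -(-6)·(10/3)²·(10-5)²·(3·(20/3)·10-(3·(20/3)+(10/3))·(10-5))/(6·10³·2000) = 5/432 m
Load 4 — point force P=6 kN at a=15/2 m (b=L-a=5/2):
  y_4 = -Pb²x²(3aL-(3a+b)x)/(6L³EI)  [x≤a] = -6·(5/2)²·5²·(3·(15/2)·10-(3·(15/2)+(5/2))·5)/(6·10³·2000) = -1/128 m
Superposition: y = Σ y_i = -1427/20736 m ≈ -0.068818 m

y(5) = -1427/20736 m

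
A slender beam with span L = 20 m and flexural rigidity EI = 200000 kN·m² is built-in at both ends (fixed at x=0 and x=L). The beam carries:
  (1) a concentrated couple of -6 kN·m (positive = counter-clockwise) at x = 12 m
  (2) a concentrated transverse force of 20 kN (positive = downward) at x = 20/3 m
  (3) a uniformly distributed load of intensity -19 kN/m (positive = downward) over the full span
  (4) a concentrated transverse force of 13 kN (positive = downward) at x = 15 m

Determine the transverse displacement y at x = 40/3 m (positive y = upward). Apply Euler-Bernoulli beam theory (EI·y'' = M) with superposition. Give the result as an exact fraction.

y(40/3) = 6098707/218700000 m

Load 1 — applied couple M₀=-6 kN·m at a=12 m (b=L-a=8):
  y_1 = (R_Ax³/6 - M_Ax²/2 - M₀(x-a)²/2)/EI  [x>a] with R_A=-54/125, M_A=-48/25 = ((-54/125)·(40/3)³/6 - (-48/25)·(40/3)²/2 - (-6)·((40/3)-12)²/2)/200000 = 1/37500 m
Load 2 — point force P=20 kN at a=20/3 m (b=L-a=40/3):
  y_2 = -Pa²(L-x)²(3bL-(3b+a)(L-x))/(6L³EI)  [x>a] = -20·(20/3)²·(20-(40/3))²·(3·(40/3)·20-(3·(40/3)+(20/3))·(20-(40/3)))/(6·20³·200000) = -22/10935 m
Load 3 — uniform load w=-19 kN/m over full span:
  y_3 = -wx²(L-x)²/(24EI) = -(-19)·(40/3)²·(20-(40/3))²/(24·200000) = 38/1215 m
Load 4 — point force P=13 kN at a=15 m (b=L-a=5):
  y_4 = -Pb²x²(3aL-(3a+b)x)/(6L³EI)  [x≤a] = -13·5²·(40/3)²·(3·15·20-(3·15+5)·(40/3))/(6·20³·200000) = -91/64800 m
Superposition: y = Σ y_i = 6098707/218700000 m ≈ 0.027886 m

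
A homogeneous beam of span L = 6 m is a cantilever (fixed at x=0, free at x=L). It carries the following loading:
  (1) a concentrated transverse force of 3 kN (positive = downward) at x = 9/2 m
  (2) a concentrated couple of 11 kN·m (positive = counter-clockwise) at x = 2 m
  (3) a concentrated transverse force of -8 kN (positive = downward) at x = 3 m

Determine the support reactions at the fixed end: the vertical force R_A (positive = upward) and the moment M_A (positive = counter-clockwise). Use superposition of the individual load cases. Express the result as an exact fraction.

Load 1 — point force P=3 kN at a=9/2 m (b=L-a=3/2):
  R_A = P = 3 kN
  M_A = Pa = 3·(9/2) = 27/2 kN·m
Load 2 — applied couple M₀=11 kN·m at a=2 m (b=L-a=4):
  R_A = 0 kN
  M_A = -M₀ = -11 kN·m
Load 3 — point force P=-8 kN at a=3 m (b=L-a=3):
  R_A = P = (-8) = -8 kN
  M_A = Pa = (-8)·3 = -24 kN·m
Superposition: R_A = -5 kN, M_A = -43/2 kN·m

R_A = -5 kN, M_A = -43/2 kN·m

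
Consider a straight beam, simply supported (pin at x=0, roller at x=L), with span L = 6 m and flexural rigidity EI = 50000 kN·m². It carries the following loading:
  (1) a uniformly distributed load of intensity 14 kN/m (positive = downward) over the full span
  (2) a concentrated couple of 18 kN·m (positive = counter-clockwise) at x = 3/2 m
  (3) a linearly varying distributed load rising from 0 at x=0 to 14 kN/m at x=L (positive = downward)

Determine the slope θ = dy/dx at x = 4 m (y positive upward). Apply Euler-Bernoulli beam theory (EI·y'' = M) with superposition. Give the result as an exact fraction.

θ(4) = 28927/18000000 rad

Load 1 — uniform load w=14 kN/m over full span:
  θ_1 = -w(L³-6Lx²+4x³)/(24EI) = -14·(6³-6·6·4²+4·4³)/(24·50000) = 91/75000 rad
Load 2 — applied couple M₀=18 kN·m at a=3/2 m (b=L-a=9/2):
  θ_2 = (M₀x²/(2L)-M₀(x-a)+C₁)/EI  [x>a] with C₁=M₀(3b²-L²)/(6L)=99/8 = (18·4²/(2·6)-18·(4-(3/2))+(99/8))/50000 = -69/400000 rad
Load 3 — triangular load w₀=14 kN/m (0→w₀ over full span):
  θ_3 = -w₀(7L⁴-30L²x²+15x⁴)/(360LEI) = -14·(7·6⁴-30·6²·4²+15·4⁴)/(360·6·50000) = 637/1125000 rad
Superposition: θ = Σ θ_i = 28927/18000000 rad ≈ 0.001607 rad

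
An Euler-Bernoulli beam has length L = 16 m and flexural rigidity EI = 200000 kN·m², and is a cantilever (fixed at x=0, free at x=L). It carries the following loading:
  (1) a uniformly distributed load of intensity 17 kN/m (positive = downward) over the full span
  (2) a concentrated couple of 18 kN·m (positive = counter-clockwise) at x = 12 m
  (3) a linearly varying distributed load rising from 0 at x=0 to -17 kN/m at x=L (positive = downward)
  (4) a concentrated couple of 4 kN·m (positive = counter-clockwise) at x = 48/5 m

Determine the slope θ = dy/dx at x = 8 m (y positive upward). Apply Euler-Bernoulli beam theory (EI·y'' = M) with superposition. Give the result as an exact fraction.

θ(8) = -159/12500 rad

Load 1 — uniform load w=17 kN/m over full span:
  θ_1 = -wx(x²-3Lx+3L²)/(6EI) = -17·8·(8²-3·16·8+3·16²)/(6·200000) = -476/9375 rad
Load 2 — applied couple M₀=18 kN·m at a=12 m (b=L-a=4):
  θ_2 = M₀x/EI  [x≤a] = 18·8/200000 = 9/12500 rad
Load 3 — triangular load w₀=-17 kN/m (0→w₀ over full span):
  θ_3 = (w₀Lx²/4-w₀L²x/3-w₀x⁴/(24L))/EI = ((-17)·16·8²/4-(-17)·16²·8/3-(-17)·8⁴/(24·16))/200000 = 697/18750 rad
Load 4 — applied couple M₀=4 kN·m at a=48/5 m (b=L-a=32/5):
  θ_4 = M₀x/EI  [x≤a] = 4·8/200000 = 1/6250 rad
Superposition: θ = Σ θ_i = -159/12500 rad ≈ -0.012720 rad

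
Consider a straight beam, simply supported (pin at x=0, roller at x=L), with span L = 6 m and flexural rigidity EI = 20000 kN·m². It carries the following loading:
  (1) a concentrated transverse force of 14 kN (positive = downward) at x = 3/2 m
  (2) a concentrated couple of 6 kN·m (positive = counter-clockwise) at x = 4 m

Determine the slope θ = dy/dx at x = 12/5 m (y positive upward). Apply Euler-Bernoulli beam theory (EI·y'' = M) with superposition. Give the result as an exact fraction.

Load 1 — point force P=14 kN at a=3/2 m (b=L-a=9/2):
  θ_1 = -Pa(2L²-6Lx+3x²+a²)/(6LEI)  [x>a] = -14·(3/2)·(2·6²-6·6·(12/5)+3·(12/5)²+(3/2)²)/(6·6·20000) = -1197/8000000 rad
Load 2 — applied couple M₀=6 kN·m at a=4 m (b=L-a=2):
  θ_2 = (M₀x²/(2L)+C₁)/EI  [x≤a] with C₁=M₀(3b²-L²)/(6L)=-4 = (6·(12/5)²/(2·6)+(-4))/20000 = -7/125000 rad
Superposition: θ = Σ θ_i = -329/1600000 rad ≈ -0.000206 rad

θ(12/5) = -329/1600000 rad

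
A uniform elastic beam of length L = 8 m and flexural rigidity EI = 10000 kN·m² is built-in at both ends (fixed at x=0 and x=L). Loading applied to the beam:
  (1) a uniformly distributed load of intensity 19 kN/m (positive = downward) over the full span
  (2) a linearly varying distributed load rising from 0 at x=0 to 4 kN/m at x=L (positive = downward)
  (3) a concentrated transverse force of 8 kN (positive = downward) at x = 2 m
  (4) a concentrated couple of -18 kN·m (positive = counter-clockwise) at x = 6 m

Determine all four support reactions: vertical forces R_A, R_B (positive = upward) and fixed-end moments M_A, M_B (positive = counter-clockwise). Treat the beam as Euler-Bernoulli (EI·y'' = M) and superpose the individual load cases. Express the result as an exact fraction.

R_A = 13603/160 kN, M_A = 13589/120 kN·m, R_B = 14557/160 kN, M_B = -13651/120 kN·m

Load 1 — uniform load w=19 kN/m over full span:
  R_A = wL/2 = 19·8/2 = 76 kN
  M_A = wL²/12 = 19·8²/12 = 304/3 kN·m
  R_B = wL/2 = 19·8/2 = 76 kN
  M_B = -wL²/12 = -19·8²/12 = -304/3 kN·m
Load 2 — triangular load w₀=4 kN/m (0→w₀ over full span):
  R_A = 3w₀L/20 = 3·4·8/20 = 24/5 kN
  M_A = w₀L²/30 = 4·8²/30 = 128/15 kN·m
  R_B = 7w₀L/20 = 7·4·8/20 = 56/5 kN
  M_B = -w₀L²/20 = -4·8²/20 = -64/5 kN·m
Load 3 — point force P=8 kN at a=2 m (b=L-a=6):
  R_A = Pb²(3a+b)/L³ = 8·6²·(3·2+6)/8³ = 27/4 kN
  M_A = Pab²/L² = 8·2·6²/8² = 9 kN·m
  R_B = Pa²(a+3b)/L³ = 8·2²·(2+3·6)/8³ = 5/4 kN
  M_B = -Pa²b/L² = -8·2²·6/8² = -3 kN·m
Load 4 — applied couple M₀=-18 kN·m at a=6 m (b=L-a=2):
  R_A = 6M₀ab/L³ = 6·(-18)·6·2/8³ = -81/32 kN
  M_A = M₀b(2a-b)/L² = (-18)·2·(2·6-2)/8² = -45/8 kN·m
  R_B = -6M₀ab/L³ = -6·(-18)·6·2/8³ = 81/32 kN
  M_B = M₀a(2b-a)/L² = (-18)·6·(2·2-6)/8² = 27/8 kN·m
Superposition: R_A = 13603/160 kN, M_A = 13589/120 kN·m, R_B = 14557/160 kN, M_B = -13651/120 kN·m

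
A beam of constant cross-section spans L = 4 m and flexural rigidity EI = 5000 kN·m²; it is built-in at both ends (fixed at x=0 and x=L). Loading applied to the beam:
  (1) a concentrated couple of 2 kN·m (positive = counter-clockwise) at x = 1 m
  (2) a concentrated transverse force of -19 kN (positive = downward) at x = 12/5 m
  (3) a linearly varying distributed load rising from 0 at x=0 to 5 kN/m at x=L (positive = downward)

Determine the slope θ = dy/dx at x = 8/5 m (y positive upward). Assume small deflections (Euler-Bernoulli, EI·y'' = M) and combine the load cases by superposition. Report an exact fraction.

Load 1 — applied couple M₀=2 kN·m at a=1 m (b=L-a=3):
  θ_1 = (R_Ax²/2 - M_Ax - M₀(x-a))/EI  [x>a] with R_A=9/16, M_A=-3/8 = ((9/16)·(8/5)²/2 - (-3/8)·(8/5) - 2·((8/5)-1))/5000 = 3/125000 rad
Load 2 — point force P=-19 kN at a=12/5 m (b=L-a=8/5):
  θ_2 = -Pb²x(2aL-(3a+b)x)/(2L³EI)  [x≤a] = -(-19)·(8/5)²·(8/5)·(2·(12/5)·4-(3·(12/5)+(8/5))·(8/5))/(2·4³·5000) = 1216/1953125 rad
Load 3 — triangular load w₀=5 kN/m (0→w₀ over full span):
  θ_3 = -w₀(2x(L-x)(L-2x)(x+2L)+x²(L-x)²)/(120LEI) = -5·(2·(8/5)·(4-(8/5))·(4-2·(8/5))·((8/5)+2·4)+(8/5)²·(4-(8/5))²)/(120·4·5000) = -12/78125 rad
Superposition: θ = Σ θ_i = 7703/15625000 rad ≈ 0.000493 rad

θ(8/5) = 7703/15625000 rad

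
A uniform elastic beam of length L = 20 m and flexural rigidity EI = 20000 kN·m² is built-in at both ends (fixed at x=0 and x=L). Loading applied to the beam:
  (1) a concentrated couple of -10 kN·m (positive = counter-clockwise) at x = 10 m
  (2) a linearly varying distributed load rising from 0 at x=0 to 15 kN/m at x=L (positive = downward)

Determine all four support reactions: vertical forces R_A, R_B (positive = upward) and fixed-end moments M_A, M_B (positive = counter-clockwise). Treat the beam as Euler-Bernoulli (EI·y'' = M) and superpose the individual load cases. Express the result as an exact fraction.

R_A = 177/4 kN, M_A = 395/2 kN·m, R_B = 423/4 kN, M_B = -605/2 kN·m

Load 1 — applied couple M₀=-10 kN·m at a=10 m (b=L-a=10):
  R_A = 6M₀ab/L³ = 6·(-10)·10·10/20³ = -3/4 kN
  M_A = M₀b(2a-b)/L² = (-10)·10·(2·10-10)/20² = -5/2 kN·m
  R_B = -6M₀ab/L³ = -6·(-10)·10·10/20³ = 3/4 kN
  M_B = M₀a(2b-a)/L² = (-10)·10·(2·10-10)/20² = -5/2 kN·m
Load 2 — triangular load w₀=15 kN/m (0→w₀ over full span):
  R_A = 3w₀L/20 = 3·15·20/20 = 45 kN
  M_A = w₀L²/30 = 15·20²/30 = 200 kN·m
  R_B = 7w₀L/20 = 7·15·20/20 = 105 kN
  M_B = -w₀L²/20 = -15·20²/20 = -300 kN·m
Superposition: R_A = 177/4 kN, M_A = 395/2 kN·m, R_B = 423/4 kN, M_B = -605/2 kN·m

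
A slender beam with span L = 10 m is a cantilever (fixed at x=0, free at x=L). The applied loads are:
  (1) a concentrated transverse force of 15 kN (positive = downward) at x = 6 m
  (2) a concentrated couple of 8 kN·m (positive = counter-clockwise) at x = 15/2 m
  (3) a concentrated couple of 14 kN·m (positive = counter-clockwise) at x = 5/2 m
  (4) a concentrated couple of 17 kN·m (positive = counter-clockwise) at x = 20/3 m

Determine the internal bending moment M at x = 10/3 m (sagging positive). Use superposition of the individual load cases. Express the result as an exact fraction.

Load 1 — point force P=15 kN at a=6 m (b=L-a=4):
  M_1 = -P(a-x)  [x≤a] = -15·(6-(10/3)) = -40 kN·m
Load 2 — applied couple M₀=8 kN·m at a=15/2 m (b=L-a=5/2):
  M_2 = M₀  [x≤a] = 8 = 8 kN·m
Load 3 — applied couple M₀=14 kN·m at a=5/2 m (b=L-a=15/2):
  M_3 = 0  [x>a] = 0 kN·m
Load 4 — applied couple M₀=17 kN·m at a=20/3 m (b=L-a=10/3):
  M_4 = M₀  [x≤a] = 17 = 17 kN·m
Superposition: M = Σ M_i = -15 kN·m ≈ -15.000000 kN·m

M(10/3) = -15 kN·m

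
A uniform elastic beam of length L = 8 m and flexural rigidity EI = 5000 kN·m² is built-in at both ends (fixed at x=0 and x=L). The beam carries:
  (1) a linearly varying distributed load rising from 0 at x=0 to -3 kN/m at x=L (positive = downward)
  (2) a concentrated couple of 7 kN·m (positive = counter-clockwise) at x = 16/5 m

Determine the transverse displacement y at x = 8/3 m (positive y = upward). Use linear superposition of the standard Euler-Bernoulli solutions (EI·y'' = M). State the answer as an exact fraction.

Load 1 — triangular load w₀=-3 kN/m (0→w₀ over full span):
  y_1 = -w₀x²(L-x)²(x+2L)/(120LEI) = -(-3)·(8/3)²·(8-(8/3))²·((8/3)+2·8)/(120·8·5000) = 1792/759375 m
Load 2 — applied couple M₀=7 kN·m at a=16/5 m (b=L-a=24/5):
  y_2 = (R_Ax³/6 - M_Ax²/2)/EI  [x≤a] with R_A=63/50, M_A=21/25 = ((63/50)·(8/3)³/6 - (21/25)·(8/3)²/2)/5000 = 28/140625 m
Superposition: y = Σ y_i = 9716/3796875 m ≈ 0.002559 m

y(8/3) = 9716/3796875 m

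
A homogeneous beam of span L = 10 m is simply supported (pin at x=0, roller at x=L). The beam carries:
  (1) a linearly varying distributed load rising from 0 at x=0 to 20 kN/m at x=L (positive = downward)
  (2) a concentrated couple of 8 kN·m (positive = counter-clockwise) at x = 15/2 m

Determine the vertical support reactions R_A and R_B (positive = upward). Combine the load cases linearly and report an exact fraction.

R_A = 512/15 kN, R_B = 988/15 kN

Load 1 — triangular load w₀=20 kN/m (0→w₀ over full span):
  R_A = w₀L/6 = 20·10/6 = 100/3 kN
  R_B = w₀L/3 = 20·10/3 = 200/3 kN
Load 2 — applied couple M₀=8 kN·m at a=15/2 m (b=L-a=5/2):
  R_A = M₀/L = 8/10 = 4/5 kN
  R_B = -M₀/L = -8/10 = -4/5 kN
Superposition: R_A = 512/15 kN, R_B = 988/15 kN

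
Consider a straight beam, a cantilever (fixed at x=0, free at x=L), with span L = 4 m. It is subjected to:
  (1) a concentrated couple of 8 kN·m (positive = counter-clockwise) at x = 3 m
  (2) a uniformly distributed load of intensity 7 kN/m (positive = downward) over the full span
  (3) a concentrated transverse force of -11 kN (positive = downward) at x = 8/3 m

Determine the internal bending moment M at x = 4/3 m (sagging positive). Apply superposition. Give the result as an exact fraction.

M(4/3) = -20/9 kN·m

Load 1 — applied couple M₀=8 kN·m at a=3 m (b=L-a=1):
  M_1 = M₀  [x≤a] = 8 = 8 kN·m
Load 2 — uniform load w=7 kN/m over full span:
  M_2 = -w(L-x)²/2 = -7·(4-(4/3))²/2 = -224/9 kN·m
Load 3 — point force P=-11 kN at a=8/3 m (b=L-a=4/3):
  M_3 = -P(a-x)  [x≤a] = -(-11)·((8/3)-(4/3)) = 44/3 kN·m
Superposition: M = Σ M_i = -20/9 kN·m ≈ -2.222222 kN·m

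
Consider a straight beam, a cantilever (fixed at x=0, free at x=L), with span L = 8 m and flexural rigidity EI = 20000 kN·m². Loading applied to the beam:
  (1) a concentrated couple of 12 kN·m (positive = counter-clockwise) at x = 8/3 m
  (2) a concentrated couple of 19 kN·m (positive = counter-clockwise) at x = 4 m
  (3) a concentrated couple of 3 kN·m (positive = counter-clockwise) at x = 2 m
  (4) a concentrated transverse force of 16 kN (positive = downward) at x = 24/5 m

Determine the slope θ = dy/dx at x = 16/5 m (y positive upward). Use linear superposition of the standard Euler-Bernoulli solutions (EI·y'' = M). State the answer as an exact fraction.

θ(16/5) = -813/250000 rad

Load 1 — applied couple M₀=12 kN·m at a=8/3 m (b=L-a=16/3):
  θ_1 = M₀a/EI  [x>a] = 12·(8/3)/20000 = 1/625 rad
Load 2 — applied couple M₀=19 kN·m at a=4 m (b=L-a=4):
  θ_2 = M₀x/EI  [x≤a] = 19·(16/5)/20000 = 19/6250 rad
Load 3 — applied couple M₀=3 kN·m at a=2 m (b=L-a=6):
  θ_3 = M₀a/EI  [x>a] = 3·2/20000 = 3/10000 rad
Load 4 — point force P=16 kN at a=24/5 m (b=L-a=16/5):
  θ_4 = -Px(2a-x)/(2EI)  [x≤a] = -16·(16/5)·(2·(24/5)-(16/5))/(2·20000) = -128/15625 rad
Superposition: θ = Σ θ_i = -813/250000 rad ≈ -0.003252 rad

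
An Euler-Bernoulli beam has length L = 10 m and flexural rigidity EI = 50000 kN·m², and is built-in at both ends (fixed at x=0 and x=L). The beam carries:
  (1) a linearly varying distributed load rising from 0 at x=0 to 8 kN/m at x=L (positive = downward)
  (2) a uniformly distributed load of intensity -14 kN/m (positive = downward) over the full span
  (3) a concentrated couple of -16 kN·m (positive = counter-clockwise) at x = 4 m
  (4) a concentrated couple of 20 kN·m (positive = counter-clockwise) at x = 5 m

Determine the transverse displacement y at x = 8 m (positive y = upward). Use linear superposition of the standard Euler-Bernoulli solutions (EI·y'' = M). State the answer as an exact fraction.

y(8) = 18821/9375000 m

Load 1 — triangular load w₀=8 kN/m (0→w₀ over full span):
  y_1 = -w₀x²(L-x)²(x+2L)/(120LEI) = -8·8²·(10-8)²·(8+2·10)/(120·10·50000) = -224/234375 m
Load 2 — uniform load w=-14 kN/m over full span:
  y_2 = -wx²(L-x)²/(24EI) = -(-14)·8²·(10-8)²/(24·50000) = 28/9375 m
Load 3 — applied couple M₀=-16 kN·m at a=4 m (b=L-a=6):
  y_3 = (R_Ax³/6 - M_Ax²/2 - M₀(x-a)²/2)/EI  [x>a] with R_A=-288/125, M_A=-48/25 = ((-288/125)·8³/6 - (-48/25)·8²/2 - (-16)·(8-4)²/2)/50000 = -56/390625 m
Load 4 — applied couple M₀=20 kN·m at a=5 m (b=L-a=5):
  y_4 = (R_Ax³/6 - M_Ax²/2 - M₀(x-a)²/2)/EI  [x>a] with R_A=3, M_A=5 = (3·8³/6 - 5·8²/2 - 20·(8-5)²/2)/50000 = 3/25000 m
Superposition: y = Σ y_i = 18821/9375000 m ≈ 0.002008 m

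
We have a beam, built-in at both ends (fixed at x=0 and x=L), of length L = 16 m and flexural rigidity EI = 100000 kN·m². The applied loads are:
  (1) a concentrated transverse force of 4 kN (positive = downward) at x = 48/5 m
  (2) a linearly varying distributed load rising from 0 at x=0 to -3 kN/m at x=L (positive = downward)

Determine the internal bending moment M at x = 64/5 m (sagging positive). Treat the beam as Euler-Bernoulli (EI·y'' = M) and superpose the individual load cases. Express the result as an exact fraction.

Load 1 — point force P=4 kN at a=48/5 m (b=L-a=32/5):
  M_1 = Pa²(a+3b)(L-x)/L³ - Pa²b/L²  [x>a] = 4·(48/5)²·((48/5)+3·(32/5))·(16-(64/5))/16³ - 4·(48/5)²·(32/5)/16² = -576/625 kN·m
Load 2 — triangular load w₀=-3 kN/m (0→w₀ over full span):
  M_2 = 3w₀Lx/20 - w₀L²/30 - w₀x³/(6L) = 3·(-3)·16·(64/5)/20 - (-3)·16²/30 - (-3)·(64/5)³/(6·16) = -128/125 kN·m
Superposition: M = Σ M_i = -1216/625 kN·m ≈ -1.945600 kN·m

M(64/5) = -1216/625 kN·m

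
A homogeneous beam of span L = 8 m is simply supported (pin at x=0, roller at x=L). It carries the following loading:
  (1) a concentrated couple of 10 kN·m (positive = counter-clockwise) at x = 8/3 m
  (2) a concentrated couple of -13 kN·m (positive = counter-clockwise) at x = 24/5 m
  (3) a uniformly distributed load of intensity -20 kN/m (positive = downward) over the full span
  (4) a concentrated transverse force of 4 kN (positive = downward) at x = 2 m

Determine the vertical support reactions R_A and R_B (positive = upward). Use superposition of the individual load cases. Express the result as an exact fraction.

Load 1 — applied couple M₀=10 kN·m at a=8/3 m (b=L-a=16/3):
  R_A = M₀/L = 10/8 = 5/4 kN
  R_B = -M₀/L = -10/8 = -5/4 kN
Load 2 — applied couple M₀=-13 kN·m at a=24/5 m (b=L-a=16/5):
  R_A = M₀/L = (-13)/8 = -13/8 kN
  R_B = -M₀/L = -(-13)/8 = 13/8 kN
Load 3 — uniform load w=-20 kN/m over full span:
  R_A = wL/2 = (-20)·8/2 = -80 kN
  R_B = wL/2 = (-20)·8/2 = -80 kN
Load 4 — point force P=4 kN at a=2 m (b=L-a=6):
  R_A = Pb/L = 4·6/8 = 3 kN
  R_B = Pa/L = 4·2/8 = 1 kN
Superposition: R_A = -619/8 kN, R_B = -629/8 kN

R_A = -619/8 kN, R_B = -629/8 kN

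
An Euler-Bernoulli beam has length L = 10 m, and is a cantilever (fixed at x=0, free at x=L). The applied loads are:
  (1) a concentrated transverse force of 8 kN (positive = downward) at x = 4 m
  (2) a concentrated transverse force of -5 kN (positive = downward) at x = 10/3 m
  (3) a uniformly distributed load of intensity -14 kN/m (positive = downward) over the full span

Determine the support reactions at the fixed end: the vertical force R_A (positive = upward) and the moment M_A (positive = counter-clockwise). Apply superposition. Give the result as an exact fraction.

R_A = -137 kN, M_A = -2054/3 kN·m

Load 1 — point force P=8 kN at a=4 m (b=L-a=6):
  R_A = P = 8 kN
  M_A = Pa = 8·4 = 32 kN·m
Load 2 — point force P=-5 kN at a=10/3 m (b=L-a=20/3):
  R_A = P = (-5) = -5 kN
  M_A = Pa = (-5)·(10/3) = -50/3 kN·m
Load 3 — uniform load w=-14 kN/m over full span:
  R_A = wL = (-14)·10 = -140 kN
  M_A = wL²/2 = (-14)·10²/2 = -700 kN·m
Superposition: R_A = -137 kN, M_A = -2054/3 kN·m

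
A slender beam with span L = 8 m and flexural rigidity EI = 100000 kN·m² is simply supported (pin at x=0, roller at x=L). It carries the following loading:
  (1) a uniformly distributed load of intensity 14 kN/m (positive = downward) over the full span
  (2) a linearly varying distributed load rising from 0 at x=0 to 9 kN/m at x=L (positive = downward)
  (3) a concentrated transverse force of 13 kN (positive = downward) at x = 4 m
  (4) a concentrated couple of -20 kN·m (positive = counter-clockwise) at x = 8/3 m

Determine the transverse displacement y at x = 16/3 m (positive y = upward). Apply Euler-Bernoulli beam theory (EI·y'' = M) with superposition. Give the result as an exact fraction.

y(16/3) = -7757/759375 m

Load 1 — uniform load w=14 kN/m over full span:
  y_1 = -wx(L³-2Lx²+x³)/(24EI) = -14·(16/3)·(8³-2·8·(16/3)²+(16/3)³)/(24·100000) = -4928/759375 m
Load 2 — triangular load w₀=9 kN/m (0→w₀ over full span):
  y_2 = -w₀x(7L⁴-10L²x²+3x⁴)/(360LEI) = -9·(16/3)·(7·8⁴-10·8²·(16/3)²+3·(16/3)⁴)/(360·8·100000) = -544/253125 m
Load 3 — point force P=13 kN at a=4 m (b=L-a=4):
  y_3 = -Pa(L-x)(2Lx-a²-x²)/(6LEI)  [x>a] = -13·4·(8-(16/3))·(2·8·(16/3)-4²-(16/3)²)/(6·8·100000) = -299/253125 m
Load 4 — applied couple M₀=-20 kN·m at a=8/3 m (b=L-a=16/3):
  y_4 = (M₀x³/(6L)-M₀(x-a)²/2+C₁x)/EI  [x>a] with C₁=M₀(3b²-L²)/(6L)=-80/9 = ((-20)·(16/3)³/(6·8)-(-20)·((16/3)-(8/3))²/2+(-80/9)·(16/3))/100000 = -4/10125 m
Superposition: y = Σ y_i = -7757/759375 m ≈ -0.010215 m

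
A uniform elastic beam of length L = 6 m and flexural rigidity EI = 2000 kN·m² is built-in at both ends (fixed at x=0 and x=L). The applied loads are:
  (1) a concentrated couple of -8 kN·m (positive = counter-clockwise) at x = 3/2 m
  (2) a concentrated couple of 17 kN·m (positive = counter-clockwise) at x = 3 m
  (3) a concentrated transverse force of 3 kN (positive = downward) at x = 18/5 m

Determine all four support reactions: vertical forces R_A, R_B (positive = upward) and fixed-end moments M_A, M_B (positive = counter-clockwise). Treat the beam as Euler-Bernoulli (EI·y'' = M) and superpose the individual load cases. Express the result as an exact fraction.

Load 1 — applied couple M₀=-8 kN·m at a=3/2 m (b=L-a=9/2):
  R_A = 6M₀ab/L³ = 6·(-8)·(3/2)·(9/2)/6³ = -3/2 kN
  M_A = M₀b(2a-b)/L² = (-8)·(9/2)·(2·(3/2)-(9/2))/6² = 3/2 kN·m
  R_B = -6M₀ab/L³ = -6·(-8)·(3/2)·(9/2)/6³ = 3/2 kN
  M_B = M₀a(2b-a)/L² = (-8)·(3/2)·(2·(9/2)-(3/2))/6² = -5/2 kN·m
Load 2 — applied couple M₀=17 kN·m at a=3 m (b=L-a=3):
  R_A = 6M₀ab/L³ = 6·17·3·3/6³ = 17/4 kN
  M_A = M₀b(2a-b)/L² = 17·3·(2·3-3)/6² = 17/4 kN·m
  R_B = -6M₀ab/L³ = -6·17·3·3/6³ = -17/4 kN
  M_B = M₀a(2b-a)/L² = 17·3·(2·3-3)/6² = 17/4 kN·m
Load 3 — point force P=3 kN at a=18/5 m (b=L-a=12/5):
  R_A = Pb²(3a+b)/L³ = 3·(12/5)²·(3·(18/5)+(12/5))/6³ = 132/125 kN
  M_A = Pab²/L² = 3·(18/5)·(12/5)²/6² = 216/125 kN·m
  R_B = Pa²(a+3b)/L³ = 3·(18/5)²·((18/5)+3·(12/5))/6³ = 243/125 kN
  M_B = -Pa²b/L² = -3·(18/5)²·(12/5)/6² = -324/125 kN·m
Superposition: R_A = 1903/500 kN, M_A = 3739/500 kN·m, R_B = -403/500 kN, M_B = -421/500 kN·m

R_A = 1903/500 kN, M_A = 3739/500 kN·m, R_B = -403/500 kN, M_B = -421/500 kN·m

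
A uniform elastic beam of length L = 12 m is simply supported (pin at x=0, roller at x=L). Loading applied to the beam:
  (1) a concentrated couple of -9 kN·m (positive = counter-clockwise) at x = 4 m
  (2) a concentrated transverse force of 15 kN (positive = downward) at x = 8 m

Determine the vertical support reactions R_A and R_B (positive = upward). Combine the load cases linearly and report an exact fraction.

Load 1 — applied couple M₀=-9 kN·m at a=4 m (b=L-a=8):
  R_A = M₀/L = (-9)/12 = -3/4 kN
  R_B = -M₀/L = -(-9)/12 = 3/4 kN
Load 2 — point force P=15 kN at a=8 m (b=L-a=4):
  R_A = Pb/L = 15·4/12 = 5 kN
  R_B = Pa/L = 15·8/12 = 10 kN
Superposition: R_A = 17/4 kN, R_B = 43/4 kN

R_A = 17/4 kN, R_B = 43/4 kN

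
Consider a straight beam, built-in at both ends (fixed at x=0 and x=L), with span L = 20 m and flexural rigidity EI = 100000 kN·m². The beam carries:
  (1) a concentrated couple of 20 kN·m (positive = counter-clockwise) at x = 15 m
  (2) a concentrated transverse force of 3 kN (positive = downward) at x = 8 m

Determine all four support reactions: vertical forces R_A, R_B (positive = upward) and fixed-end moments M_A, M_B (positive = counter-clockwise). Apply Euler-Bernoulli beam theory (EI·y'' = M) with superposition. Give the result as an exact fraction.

Load 1 — applied couple M₀=20 kN·m at a=15 m (b=L-a=5):
  R_A = 6M₀ab/L³ = 6·20·15·5/20³ = 9/8 kN
  M_A = M₀b(2a-b)/L² = 20·5·(2·15-5)/20² = 25/4 kN·m
  R_B = -6M₀ab/L³ = -6·20·15·5/20³ = -9/8 kN
  M_B = M₀a(2b-a)/L² = 20·15·(2·5-15)/20² = -15/4 kN·m
Load 2 — point force P=3 kN at a=8 m (b=L-a=12):
  R_A = Pb²(3a+b)/L³ = 3·12²·(3·8+12)/20³ = 243/125 kN
  M_A = Pab²/L² = 3·8·12²/20² = 216/25 kN·m
  R_B = Pa²(a+3b)/L³ = 3·8²·(8+3·12)/20³ = 132/125 kN
  M_B = -Pa²b/L² = -3·8²·12/20² = -144/25 kN·m
Superposition: R_A = 3069/1000 kN, M_A = 1489/100 kN·m, R_B = -69/1000 kN, M_B = -951/100 kN·m

R_A = 3069/1000 kN, M_A = 1489/100 kN·m, R_B = -69/1000 kN, M_B = -951/100 kN·m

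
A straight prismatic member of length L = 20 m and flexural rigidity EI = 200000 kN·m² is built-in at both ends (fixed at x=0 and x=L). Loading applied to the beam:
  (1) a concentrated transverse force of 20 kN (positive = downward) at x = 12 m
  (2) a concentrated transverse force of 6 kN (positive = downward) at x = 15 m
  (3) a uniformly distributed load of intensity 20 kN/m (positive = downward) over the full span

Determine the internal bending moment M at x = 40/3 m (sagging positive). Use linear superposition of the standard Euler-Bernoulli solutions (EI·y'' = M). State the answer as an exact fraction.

Load 1 — point force P=20 kN at a=12 m (b=L-a=8):
  M_1 = Pa²(a+3b)(L-x)/L³ - Pa²b/L²  [x>a] = 20·12²·(12+3·8)·(20-(40/3))/20³ - 20·12²·8/20² = 144/5 kN·m
Load 2 — point force P=6 kN at a=15 m (b=L-a=5):
  M_2 = Pb²(3a+b)x/L³ - Pab²/L²  [x≤a] = 6·5²·(3·15+5)·(40/3)/20³ - 6·15·5²/20² = 55/8 kN·m
Load 3 — uniform load w=20 kN/m over full span:
  M_3 = wLx/2 - wL²/12 - wx²/2 = 20·20·(40/3)/2 - 20·20²/12 - 20·(40/3)²/2 = 2000/9 kN·m
Superposition: M = Σ M_i = 92843/360 kN·m ≈ 257.897222 kN·m

M(40/3) = 92843/360 kN·m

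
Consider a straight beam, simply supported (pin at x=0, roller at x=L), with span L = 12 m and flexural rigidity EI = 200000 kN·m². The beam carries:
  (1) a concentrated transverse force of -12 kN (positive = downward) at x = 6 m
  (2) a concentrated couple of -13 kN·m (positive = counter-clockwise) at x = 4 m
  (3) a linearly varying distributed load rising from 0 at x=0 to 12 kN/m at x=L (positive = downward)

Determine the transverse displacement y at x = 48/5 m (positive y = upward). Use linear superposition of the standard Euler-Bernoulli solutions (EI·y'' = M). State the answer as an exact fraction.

Load 1 — point force P=-12 kN at a=6 m (b=L-a=6):
  y_1 = -Pa(L-x)(2Lx-a²-x²)/(6LEI)  [x>a] = -(-12)·6·(12-(48/5))·(2·12·(48/5)-6²-(48/5)²)/(6·12·200000) = 1917/1562500 m
Load 2 — applied couple M₀=-13 kN·m at a=4 m (b=L-a=8):
  y_2 = (M₀x³/(6L)-M₀(x-a)²/2+C₁x)/EI  [x>a] with C₁=M₀(3b²-L²)/(6L)=-26/3 = ((-13)·(48/5)³/(6·12)-(-13)·((48/5)-4)²/2+(-26/3)·(48/5))/200000 = -611/3125000 m
Load 3 — triangular load w₀=12 kN/m (0→w₀ over full span):
  y_3 = -w₀x(7L⁴-10L²x²+3x⁴)/(360LEI) = -12·(48/5)·(7·12⁴-10·12²·(48/5)²+3·(48/5)⁴)/(360·12·200000) = -246888/48828125 m
Superposition: y = Σ y_i = -1572229/390625000 m ≈ -0.004025 m

y(48/5) = -1572229/390625000 m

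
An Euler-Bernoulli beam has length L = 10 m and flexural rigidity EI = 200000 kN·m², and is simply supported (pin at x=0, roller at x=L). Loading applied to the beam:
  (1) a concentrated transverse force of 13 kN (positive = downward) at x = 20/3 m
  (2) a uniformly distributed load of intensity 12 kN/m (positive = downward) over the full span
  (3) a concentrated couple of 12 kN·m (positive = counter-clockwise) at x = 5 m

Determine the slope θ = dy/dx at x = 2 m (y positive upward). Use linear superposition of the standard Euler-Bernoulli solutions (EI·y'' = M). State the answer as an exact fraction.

Load 1 — point force P=13 kN at a=20/3 m (b=L-a=10/3):
  θ_1 = -Pb(L²-b²-3x²)/(6LEI)  [x≤a] = -13·(10/3)·(10²-(10/3)²-3·2²)/(6·10·200000) = -2249/8100000 rad
Load 2 — uniform load w=12 kN/m over full span:
  θ_2 = -w(L³-6Lx²+4x³)/(24EI) = -12·(10³-6·10·2²+4·2³)/(24·200000) = -99/50000 rad
Load 3 — applied couple M₀=12 kN·m at a=5 m (b=L-a=5):
  θ_3 = (M₀x²/(2L)+C₁)/EI  [x≤a] with C₁=M₀(3b²-L²)/(6L)=-5 = (12·2²/(2·10)+(-5))/200000 = -13/1000000 rad
Superposition: θ = Σ θ_i = -183923/81000000 rad ≈ -0.002271 rad

θ(2) = -183923/81000000 rad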